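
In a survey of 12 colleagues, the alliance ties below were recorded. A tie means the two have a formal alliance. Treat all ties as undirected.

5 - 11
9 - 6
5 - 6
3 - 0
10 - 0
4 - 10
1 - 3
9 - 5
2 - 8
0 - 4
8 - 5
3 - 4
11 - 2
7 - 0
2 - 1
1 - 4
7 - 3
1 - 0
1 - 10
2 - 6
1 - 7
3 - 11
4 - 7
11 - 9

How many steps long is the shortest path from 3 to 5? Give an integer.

2

One shortest route is 3 – 11 – 5, which uses 2 edges, and 3 and 5 are not directly tied, so nothing shorter exists. So d(3,5) = 2.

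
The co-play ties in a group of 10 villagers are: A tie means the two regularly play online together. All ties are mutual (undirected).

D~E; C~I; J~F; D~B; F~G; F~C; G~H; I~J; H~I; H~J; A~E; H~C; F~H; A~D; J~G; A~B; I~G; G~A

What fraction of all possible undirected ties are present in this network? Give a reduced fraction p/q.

2/5

There are 18 edges and 10 nodes, so the maximum possible is C(10,2) = 45.
Density = 18/45 = 2/5.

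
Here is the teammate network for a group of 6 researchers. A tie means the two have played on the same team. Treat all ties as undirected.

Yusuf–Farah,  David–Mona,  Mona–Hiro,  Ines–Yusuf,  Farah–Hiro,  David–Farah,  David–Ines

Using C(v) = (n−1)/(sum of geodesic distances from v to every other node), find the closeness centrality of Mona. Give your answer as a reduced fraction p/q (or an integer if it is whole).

5/9

Distances from Mona: David:1, Farah:2, Hiro:1, Ines:2, Yusuf:3. Sum = 9.
n = 6, so closeness = 5/9.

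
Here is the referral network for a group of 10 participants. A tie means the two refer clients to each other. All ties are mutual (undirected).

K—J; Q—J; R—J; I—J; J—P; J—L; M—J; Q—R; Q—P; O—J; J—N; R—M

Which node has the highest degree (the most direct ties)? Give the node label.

Degrees — I:1, J:9, K:1, L:1, M:2, N:1, O:1, P:2, Q:3, R:3.
The maximum is 9, attained only by J.

J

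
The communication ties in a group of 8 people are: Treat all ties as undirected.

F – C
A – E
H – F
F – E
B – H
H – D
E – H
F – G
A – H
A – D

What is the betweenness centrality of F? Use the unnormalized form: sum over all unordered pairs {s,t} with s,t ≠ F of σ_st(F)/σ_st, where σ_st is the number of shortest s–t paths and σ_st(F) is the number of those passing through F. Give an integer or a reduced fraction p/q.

Pairs whose geodesics pass through F — B–G: 1; B–C: 1; E–G: 1; E–C: 1; G–C: 1; G–D: 1; G–H: 1; G–A: 2/2; C–D: 1; C–H: 1; C–A: 2/2.
All other pairs contribute 0.
Summing the contributions gives betweenness(F) = 11.

11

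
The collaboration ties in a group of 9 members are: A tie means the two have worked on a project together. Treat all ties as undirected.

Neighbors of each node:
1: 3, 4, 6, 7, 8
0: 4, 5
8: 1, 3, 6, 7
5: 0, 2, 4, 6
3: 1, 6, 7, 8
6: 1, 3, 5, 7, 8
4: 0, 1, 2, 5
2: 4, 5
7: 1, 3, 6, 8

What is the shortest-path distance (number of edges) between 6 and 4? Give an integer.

One shortest route is 6 – 5 – 4, which uses 2 edges, and 6 and 4 are not directly tied, so nothing shorter exists. So d(6,4) = 2.

2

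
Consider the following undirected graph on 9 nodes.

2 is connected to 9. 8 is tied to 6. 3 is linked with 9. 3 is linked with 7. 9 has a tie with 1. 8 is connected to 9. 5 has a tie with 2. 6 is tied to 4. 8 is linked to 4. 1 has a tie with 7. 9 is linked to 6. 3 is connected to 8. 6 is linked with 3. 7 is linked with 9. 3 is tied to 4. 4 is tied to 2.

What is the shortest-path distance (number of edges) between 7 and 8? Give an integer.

One shortest route is 7 – 3 – 8, which uses 2 edges, and 7 and 8 are not directly tied, so nothing shorter exists. So d(7,8) = 2.

2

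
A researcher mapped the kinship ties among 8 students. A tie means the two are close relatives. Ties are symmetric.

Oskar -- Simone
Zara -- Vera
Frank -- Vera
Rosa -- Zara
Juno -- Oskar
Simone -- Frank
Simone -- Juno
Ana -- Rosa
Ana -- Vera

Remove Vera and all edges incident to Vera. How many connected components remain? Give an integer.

Without Vera, the remaining ties split the others into: {Ana, Rosa, Zara}; {Frank, Juno, Oskar, Simone}.
That's 2 separate components.

2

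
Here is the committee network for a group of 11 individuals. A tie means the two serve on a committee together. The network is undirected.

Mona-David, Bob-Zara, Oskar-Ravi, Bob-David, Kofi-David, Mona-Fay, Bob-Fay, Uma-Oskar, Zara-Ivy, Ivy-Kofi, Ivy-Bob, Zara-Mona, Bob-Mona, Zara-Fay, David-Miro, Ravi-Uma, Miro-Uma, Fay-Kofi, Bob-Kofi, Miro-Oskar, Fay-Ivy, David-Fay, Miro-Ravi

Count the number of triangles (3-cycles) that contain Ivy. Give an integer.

Ivy's neighbors: Bob, Fay, Kofi, and Zara.
Neighbor pairs that are themselves tied: Ivy–Bob–Fay; Ivy–Bob–Kofi; Ivy–Bob–Zara; Ivy–Fay–Kofi; Ivy–Fay–Zara. Each forms one triangle with Ivy, for 5 in total.

5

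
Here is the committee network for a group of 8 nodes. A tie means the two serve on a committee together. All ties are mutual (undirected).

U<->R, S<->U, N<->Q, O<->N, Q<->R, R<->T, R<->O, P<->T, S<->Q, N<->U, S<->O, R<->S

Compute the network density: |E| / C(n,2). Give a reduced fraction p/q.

3/7

There are 12 edges and 8 nodes, so the maximum possible is C(8,2) = 28.
Density = 12/28 = 3/7.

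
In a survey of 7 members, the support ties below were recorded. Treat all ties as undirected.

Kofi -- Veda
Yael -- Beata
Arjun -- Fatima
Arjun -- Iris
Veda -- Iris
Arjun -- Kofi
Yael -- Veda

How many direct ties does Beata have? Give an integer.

1

Beata is directly tied to Yael. That is 1 neighbor, so the degree of Beata is 1.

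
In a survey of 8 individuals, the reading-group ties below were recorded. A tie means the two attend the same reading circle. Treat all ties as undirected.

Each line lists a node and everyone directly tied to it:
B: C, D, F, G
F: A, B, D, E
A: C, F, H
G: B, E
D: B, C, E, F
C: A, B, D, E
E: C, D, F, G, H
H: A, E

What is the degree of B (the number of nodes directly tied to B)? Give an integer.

B is directly tied to C, D, F, and G. That is 4 neighbors, so the degree of B is 4.

4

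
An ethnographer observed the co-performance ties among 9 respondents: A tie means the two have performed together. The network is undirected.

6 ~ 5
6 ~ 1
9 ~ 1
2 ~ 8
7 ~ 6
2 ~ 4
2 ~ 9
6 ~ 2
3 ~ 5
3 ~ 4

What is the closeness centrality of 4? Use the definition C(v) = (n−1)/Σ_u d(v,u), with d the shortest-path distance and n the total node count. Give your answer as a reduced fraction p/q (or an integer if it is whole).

Distances from 4: 1:3, 2:1, 3:1, 5:2, 6:2, 7:3, 8:2, 9:2. Sum = 16.
n = 9, so closeness = 8/16 = 1/2.

1/2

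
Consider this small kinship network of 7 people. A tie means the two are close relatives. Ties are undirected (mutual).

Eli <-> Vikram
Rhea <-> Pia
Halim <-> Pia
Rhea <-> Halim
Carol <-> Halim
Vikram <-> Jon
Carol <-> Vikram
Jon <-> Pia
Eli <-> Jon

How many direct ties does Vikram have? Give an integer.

3

Vikram is directly tied to Carol, Eli, and Jon. That is 3 neighbors, so the degree of Vikram is 3.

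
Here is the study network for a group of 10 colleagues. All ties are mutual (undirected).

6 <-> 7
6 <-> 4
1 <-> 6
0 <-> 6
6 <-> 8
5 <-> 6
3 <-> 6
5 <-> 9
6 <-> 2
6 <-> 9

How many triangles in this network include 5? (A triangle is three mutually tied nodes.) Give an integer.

5's neighbors: 6 and 9.
Neighbor pairs that are themselves tied: 5–6–9. Each forms one triangle with 5, for 1 in total.

1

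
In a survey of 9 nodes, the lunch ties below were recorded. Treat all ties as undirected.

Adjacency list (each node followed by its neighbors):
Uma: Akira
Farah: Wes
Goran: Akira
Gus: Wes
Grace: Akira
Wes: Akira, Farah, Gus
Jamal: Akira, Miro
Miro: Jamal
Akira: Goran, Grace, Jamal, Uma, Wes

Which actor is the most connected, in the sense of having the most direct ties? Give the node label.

Akira

Degrees — Akira:5, Farah:1, Goran:1, Grace:1, Gus:1, Jamal:2, Miro:1, Uma:1, Wes:3.
The maximum is 5, attained only by Akira.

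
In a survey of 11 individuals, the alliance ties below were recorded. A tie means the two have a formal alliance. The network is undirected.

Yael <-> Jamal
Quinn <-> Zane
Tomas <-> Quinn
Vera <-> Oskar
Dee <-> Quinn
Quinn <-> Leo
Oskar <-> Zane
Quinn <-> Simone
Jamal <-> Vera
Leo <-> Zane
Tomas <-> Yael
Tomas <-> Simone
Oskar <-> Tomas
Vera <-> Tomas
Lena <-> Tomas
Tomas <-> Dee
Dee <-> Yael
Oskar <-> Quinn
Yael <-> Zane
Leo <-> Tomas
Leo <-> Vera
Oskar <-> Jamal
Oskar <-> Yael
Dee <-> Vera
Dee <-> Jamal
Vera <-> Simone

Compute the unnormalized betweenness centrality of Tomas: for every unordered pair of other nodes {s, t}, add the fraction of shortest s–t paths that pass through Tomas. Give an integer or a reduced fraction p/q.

Pairs whose geodesics pass through Tomas — Lena–Jamal: 4/4; Lena–Leo: 1; Lena–Vera: 1; Lena–Yael: 1; Lena–Oskar: 1; Lena–Simone: 1; Lena–Dee: 1; Lena–Quinn: 1; Lena–Zane: 4/4; Leo–Yael: 1/2; Leo–Oskar: 1/4; Leo–Simone: 1/3; Leo–Dee: 1/3; Vera–Yael: 1/4 … (+6 more pairs).
All other pairs contribute 0.
Summing the contributions gives betweenness(Tomas) = 779/60.

779/60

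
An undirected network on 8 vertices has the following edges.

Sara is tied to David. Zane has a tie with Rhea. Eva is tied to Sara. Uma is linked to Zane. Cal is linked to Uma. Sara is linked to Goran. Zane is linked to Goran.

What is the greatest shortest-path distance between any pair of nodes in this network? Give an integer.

5

Eccentricity of each node (its greatest distance to any other): Cal:5, David:5, Eva:5, Goran:3, Rhea:4, Sara:4, Uma:4, Zane:3.
The maximum eccentricity is 5, realized for instance by the pair Eva–Cal via Eva – Sara – Goran – Zane – Uma – Cal. So the diameter is 5.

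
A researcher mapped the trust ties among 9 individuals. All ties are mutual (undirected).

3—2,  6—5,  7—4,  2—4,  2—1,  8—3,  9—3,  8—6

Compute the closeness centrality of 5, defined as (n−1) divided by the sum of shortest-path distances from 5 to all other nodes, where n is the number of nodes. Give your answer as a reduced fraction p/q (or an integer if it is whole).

4/15

Distances from 5: 1:5, 2:4, 3:3, 4:5, 6:1, 7:6, 8:2, 9:4. Sum = 30.
n = 9, so closeness = 8/30 = 4/15.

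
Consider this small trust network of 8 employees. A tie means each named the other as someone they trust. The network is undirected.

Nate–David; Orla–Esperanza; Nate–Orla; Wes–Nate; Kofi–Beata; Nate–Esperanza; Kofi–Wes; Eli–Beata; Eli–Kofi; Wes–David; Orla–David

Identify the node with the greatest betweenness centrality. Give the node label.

Wes

Unnormalized betweenness of each node: Beata:0, David:2, Eli:0, Esperanza:0, Kofi:10, Nate:13/2, Orla:1/2, Wes:12.
Wes has the largest value, 12, making it the main broker — the node through which the most shortest paths run.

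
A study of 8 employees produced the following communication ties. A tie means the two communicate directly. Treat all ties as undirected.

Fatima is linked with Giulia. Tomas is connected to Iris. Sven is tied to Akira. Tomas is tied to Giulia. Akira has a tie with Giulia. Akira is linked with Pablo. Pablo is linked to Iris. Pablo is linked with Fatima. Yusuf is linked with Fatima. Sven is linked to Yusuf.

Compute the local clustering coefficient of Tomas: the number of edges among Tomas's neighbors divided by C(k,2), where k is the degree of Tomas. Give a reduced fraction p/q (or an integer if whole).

0

Tomas's neighbors: Giulia and Iris (k = 2).
Possible neighbor pairs: C(2,2) = 1. Edges among them: none → e = 0.
Clustering(Tomas) = 0/1.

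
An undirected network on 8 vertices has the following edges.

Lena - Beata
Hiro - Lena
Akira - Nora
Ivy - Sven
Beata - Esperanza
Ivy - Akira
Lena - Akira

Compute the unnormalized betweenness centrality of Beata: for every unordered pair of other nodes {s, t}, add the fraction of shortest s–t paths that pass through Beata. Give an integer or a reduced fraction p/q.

6

Pairs whose geodesics pass through Beata — Akira–Esperanza: 1; Hiro–Esperanza: 1; Nora–Esperanza: 1; Sven–Esperanza: 1; Lena–Esperanza: 1; Esperanza–Ivy: 1.
All other pairs contribute 0.
Summing the contributions gives betweenness(Beata) = 6.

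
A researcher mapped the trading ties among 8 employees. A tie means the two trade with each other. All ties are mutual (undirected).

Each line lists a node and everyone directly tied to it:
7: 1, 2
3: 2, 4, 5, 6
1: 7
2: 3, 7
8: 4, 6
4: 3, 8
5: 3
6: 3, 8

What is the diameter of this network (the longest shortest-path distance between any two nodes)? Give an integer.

5

Eccentricity of each node (its greatest distance to any other): 1:5, 2:3, 3:3, 4:4, 5:4, 6:4, 7:4, 8:5.
The maximum eccentricity is 5, realized for instance by the pair 1–8 via 1 – 7 – 2 – 3 – 6 – 8. So the diameter is 5.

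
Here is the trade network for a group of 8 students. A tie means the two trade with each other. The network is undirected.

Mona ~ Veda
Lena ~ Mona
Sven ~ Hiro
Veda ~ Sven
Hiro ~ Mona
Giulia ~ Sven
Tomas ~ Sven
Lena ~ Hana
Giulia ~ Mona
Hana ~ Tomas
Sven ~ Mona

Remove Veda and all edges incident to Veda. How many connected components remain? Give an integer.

Veda's neighbors (Mona and Sven) remain reachable from one another through other ties, so the rest of the network stays in one piece.

1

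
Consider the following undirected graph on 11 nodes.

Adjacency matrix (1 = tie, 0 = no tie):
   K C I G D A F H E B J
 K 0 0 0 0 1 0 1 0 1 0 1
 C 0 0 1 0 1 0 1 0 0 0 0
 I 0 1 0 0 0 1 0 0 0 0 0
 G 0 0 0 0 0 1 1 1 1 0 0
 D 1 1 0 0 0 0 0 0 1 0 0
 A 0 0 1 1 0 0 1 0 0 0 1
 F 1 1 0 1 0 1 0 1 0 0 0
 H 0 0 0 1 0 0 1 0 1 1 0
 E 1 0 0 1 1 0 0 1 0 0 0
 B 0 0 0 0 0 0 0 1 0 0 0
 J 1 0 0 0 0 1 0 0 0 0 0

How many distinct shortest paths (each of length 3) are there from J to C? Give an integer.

4

The shortest distance is 3. The length-3 paths are: J–A–I–C; J–K–D–C; J–K–F–C; J–A–F–C.
That gives 4 distinct shortest paths.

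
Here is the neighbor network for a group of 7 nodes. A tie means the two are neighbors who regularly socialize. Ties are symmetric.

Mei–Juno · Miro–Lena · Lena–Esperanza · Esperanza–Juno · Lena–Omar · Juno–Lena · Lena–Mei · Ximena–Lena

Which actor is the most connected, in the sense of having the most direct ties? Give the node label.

Lena

Degrees — Esperanza:2, Juno:3, Lena:6, Mei:2, Miro:1, Omar:1, Ximena:1.
The maximum is 6, attained only by Lena.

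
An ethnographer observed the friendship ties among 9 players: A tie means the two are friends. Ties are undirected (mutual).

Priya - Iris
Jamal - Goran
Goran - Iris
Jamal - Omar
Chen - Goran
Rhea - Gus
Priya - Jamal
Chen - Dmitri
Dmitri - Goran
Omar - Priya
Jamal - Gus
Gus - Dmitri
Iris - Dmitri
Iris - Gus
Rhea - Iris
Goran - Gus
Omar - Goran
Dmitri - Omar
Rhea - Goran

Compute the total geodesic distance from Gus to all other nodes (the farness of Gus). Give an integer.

Distances from Gus: Chen:2, Dmitri:1, Goran:1, Iris:1, Jamal:1, Omar:2, Priya:2, Rhea:1.
Sum = 2 + 1 + 1 + 1 + 1 + 2 + 2 + 1 = 11.

11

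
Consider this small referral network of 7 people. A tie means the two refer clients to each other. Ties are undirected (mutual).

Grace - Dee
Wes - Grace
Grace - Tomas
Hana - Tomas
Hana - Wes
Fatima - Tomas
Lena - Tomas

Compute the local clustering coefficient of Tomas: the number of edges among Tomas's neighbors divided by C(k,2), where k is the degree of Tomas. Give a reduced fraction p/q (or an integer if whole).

0

Tomas's neighbors: Fatima, Grace, Hana, and Lena (k = 4).
Possible neighbor pairs: C(4,2) = 6. Edges among them: none → e = 0.
Clustering(Tomas) = 0/6 = 0.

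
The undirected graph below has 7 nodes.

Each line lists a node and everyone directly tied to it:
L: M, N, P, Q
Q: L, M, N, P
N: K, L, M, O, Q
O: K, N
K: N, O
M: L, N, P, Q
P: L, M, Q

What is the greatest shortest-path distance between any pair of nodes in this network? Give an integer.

3

Eccentricity of each node (its greatest distance to any other): K:3, L:2, M:2, N:2, O:3, P:3, Q:2.
The maximum eccentricity is 3, realized for instance by the pair P–O via P – Q – N – O. So the diameter is 3.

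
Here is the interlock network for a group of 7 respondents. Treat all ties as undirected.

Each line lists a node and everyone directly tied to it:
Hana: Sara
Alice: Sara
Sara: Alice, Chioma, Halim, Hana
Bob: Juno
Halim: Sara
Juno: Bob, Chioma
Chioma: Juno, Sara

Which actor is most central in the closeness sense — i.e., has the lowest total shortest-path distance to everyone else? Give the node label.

Farness (sum of distances to all others) for each node — Alice:14, Bob:18, Chioma:10, Halim:14, Hana:14, Juno:13, Sara:9.
The smallest farness is 9, for Sara, so Sara has the highest closeness.

Sara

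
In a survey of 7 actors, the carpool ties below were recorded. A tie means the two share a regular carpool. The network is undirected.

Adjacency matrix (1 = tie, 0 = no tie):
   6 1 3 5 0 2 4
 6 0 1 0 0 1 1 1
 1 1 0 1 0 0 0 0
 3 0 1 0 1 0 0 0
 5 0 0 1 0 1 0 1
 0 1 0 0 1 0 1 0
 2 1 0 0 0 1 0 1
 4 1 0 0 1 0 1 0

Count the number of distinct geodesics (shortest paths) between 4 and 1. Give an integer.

The shortest distance is 2, and the only length-2 path is 4–6–1. So there is exactly 1 shortest path.

1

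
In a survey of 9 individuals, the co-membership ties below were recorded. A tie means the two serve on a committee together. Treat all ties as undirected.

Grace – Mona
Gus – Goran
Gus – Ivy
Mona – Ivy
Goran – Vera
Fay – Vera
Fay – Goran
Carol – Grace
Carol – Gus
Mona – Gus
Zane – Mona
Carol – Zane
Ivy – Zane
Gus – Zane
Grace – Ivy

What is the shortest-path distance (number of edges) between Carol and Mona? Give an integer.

One shortest route is Carol – Grace – Mona, which uses 2 edges, and Carol and Mona are not directly tied, so nothing shorter exists. So d(Carol,Mona) = 2.

2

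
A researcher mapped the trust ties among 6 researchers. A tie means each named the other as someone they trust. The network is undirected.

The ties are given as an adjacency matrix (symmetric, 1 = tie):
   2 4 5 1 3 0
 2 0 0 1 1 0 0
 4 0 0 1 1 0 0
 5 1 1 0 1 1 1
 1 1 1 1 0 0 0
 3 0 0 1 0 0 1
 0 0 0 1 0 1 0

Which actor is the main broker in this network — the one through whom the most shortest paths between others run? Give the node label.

Unnormalized betweenness of each node: 0:0, 1:1/2, 2:0, 3:0, 4:0, 5:13/2.
5 has the largest value, 13/2, making it the main broker — the node through which the most shortest paths run.

5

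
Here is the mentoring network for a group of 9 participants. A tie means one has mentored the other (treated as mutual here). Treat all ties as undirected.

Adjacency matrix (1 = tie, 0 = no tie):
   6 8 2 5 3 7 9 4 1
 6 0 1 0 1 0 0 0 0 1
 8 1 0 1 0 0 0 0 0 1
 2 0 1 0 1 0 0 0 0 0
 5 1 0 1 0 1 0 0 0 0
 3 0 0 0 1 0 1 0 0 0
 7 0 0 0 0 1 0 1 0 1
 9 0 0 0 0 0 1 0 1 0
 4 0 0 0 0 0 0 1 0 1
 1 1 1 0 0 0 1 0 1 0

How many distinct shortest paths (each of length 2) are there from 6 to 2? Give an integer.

2

The shortest distance is 2. The length-2 paths are: 6–8–2; 6–5–2.
That gives 2 distinct shortest paths.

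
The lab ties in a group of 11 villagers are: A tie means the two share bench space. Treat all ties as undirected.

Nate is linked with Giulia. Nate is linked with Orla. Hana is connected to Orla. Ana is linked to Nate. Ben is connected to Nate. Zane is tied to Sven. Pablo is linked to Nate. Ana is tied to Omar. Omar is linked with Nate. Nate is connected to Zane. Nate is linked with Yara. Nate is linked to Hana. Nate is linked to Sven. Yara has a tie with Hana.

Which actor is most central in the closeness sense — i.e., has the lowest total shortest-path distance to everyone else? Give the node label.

Farness (sum of distances to all others) for each node — Ana:18, Ben:19, Giulia:19, Hana:17, Nate:10, Omar:18, Orla:18, Pablo:19, Sven:18, Yara:18, Zane:18.
The smallest farness is 10, for Nate, so Nate has the highest closeness.

Nate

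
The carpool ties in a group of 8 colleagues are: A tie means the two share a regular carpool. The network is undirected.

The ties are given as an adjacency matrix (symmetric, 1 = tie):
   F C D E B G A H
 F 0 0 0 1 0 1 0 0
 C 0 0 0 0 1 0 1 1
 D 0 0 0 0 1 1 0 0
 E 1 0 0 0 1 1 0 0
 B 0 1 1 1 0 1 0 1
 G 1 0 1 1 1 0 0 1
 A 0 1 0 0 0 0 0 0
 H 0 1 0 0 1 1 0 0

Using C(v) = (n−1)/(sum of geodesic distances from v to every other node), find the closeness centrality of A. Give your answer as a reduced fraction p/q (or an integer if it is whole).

Distances from A: B:2, C:1, D:3, E:3, F:4, G:3, H:2. Sum = 18.
n = 8, so closeness = 7/18.

7/18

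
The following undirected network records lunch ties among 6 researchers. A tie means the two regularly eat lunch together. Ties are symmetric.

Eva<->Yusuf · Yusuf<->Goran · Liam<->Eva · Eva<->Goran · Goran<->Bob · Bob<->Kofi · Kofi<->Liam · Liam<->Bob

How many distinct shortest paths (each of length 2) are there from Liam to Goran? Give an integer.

2

The shortest distance is 2. The length-2 paths are: Liam–Eva–Goran; Liam–Bob–Goran.
That gives 2 distinct shortest paths.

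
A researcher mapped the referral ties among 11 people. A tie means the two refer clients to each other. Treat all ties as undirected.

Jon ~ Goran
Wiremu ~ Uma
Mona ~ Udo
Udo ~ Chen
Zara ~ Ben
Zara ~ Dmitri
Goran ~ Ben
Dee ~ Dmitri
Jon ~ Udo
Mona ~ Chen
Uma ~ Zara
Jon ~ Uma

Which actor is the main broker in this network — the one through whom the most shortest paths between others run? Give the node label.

Unnormalized betweenness of each node: Ben:3, Chen:0, Dee:0, Dmitri:9, Goran:4, Jon:23, Mona:0, Udo:16, Uma:21, Wiremu:0, Zara:18.
Jon has the largest value, 23, making it the main broker — the node through which the most shortest paths run.

Jon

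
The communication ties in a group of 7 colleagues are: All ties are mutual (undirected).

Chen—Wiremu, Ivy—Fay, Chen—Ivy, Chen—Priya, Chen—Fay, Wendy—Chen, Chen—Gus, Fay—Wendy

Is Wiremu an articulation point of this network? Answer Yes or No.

No

Even without Wiremu, every remaining node can still reach every other (the residual graph is connected), so Wiremu is not a cut vertex.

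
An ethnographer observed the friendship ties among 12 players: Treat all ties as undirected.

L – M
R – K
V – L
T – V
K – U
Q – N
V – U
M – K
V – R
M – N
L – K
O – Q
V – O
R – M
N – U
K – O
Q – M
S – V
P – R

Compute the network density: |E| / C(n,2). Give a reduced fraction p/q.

There are 19 edges and 12 nodes, so the maximum possible is C(12,2) = 66.
Density = 19/66.

19/66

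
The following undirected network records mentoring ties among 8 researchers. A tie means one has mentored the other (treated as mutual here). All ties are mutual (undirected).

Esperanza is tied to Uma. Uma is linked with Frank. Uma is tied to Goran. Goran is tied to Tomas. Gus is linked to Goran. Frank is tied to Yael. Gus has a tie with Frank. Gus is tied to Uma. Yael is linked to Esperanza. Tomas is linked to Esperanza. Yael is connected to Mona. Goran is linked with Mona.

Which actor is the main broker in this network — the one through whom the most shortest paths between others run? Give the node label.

Unnormalized betweenness of each node: Esperanza:5/2, Frank:3/2, Goran:5, Gus:3/4, Mona:1, Tomas:1/2, Uma:3, Yael:11/4.
Goran has the largest value, 5, making it the main broker — the node through which the most shortest paths run.

Goran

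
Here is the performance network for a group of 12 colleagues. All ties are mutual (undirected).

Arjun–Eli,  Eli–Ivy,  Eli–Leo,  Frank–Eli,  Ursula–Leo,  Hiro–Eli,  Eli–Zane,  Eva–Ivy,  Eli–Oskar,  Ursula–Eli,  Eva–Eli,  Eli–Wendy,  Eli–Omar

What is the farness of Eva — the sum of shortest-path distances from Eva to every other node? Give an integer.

Distances from Eva: Arjun:2, Eli:1, Frank:2, Hiro:2, Ivy:1, Leo:2, Omar:2, Oskar:2, Ursula:2, Wendy:2, Zane:2.
Sum = 2 + 1 + 2 + 2 + 1 + 2 + 2 + 2 + 2 + 2 + 2 = 20.

20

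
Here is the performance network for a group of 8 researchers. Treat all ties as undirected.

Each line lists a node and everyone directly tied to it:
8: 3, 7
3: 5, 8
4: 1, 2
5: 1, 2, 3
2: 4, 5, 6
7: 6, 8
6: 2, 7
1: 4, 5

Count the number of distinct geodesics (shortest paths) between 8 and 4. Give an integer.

The shortest distance is 4. The length-4 paths are: 8–7–6–2–4; 8–3–5–2–4; 8–3–5–1–4.
That gives 3 distinct shortest paths.

3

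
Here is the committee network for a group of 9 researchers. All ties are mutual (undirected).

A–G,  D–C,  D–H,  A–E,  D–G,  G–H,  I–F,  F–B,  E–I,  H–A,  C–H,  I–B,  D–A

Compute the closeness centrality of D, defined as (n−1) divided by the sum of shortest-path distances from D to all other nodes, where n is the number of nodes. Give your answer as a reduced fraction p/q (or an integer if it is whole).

Distances from D: A:1, B:4, C:1, E:2, F:4, G:1, H:1, I:3. Sum = 17.
n = 9, so closeness = 8/17.

8/17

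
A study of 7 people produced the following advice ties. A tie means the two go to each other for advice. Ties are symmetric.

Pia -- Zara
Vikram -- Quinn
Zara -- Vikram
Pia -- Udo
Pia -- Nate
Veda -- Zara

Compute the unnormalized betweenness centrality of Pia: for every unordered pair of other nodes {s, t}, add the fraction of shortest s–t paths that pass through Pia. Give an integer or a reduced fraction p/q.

Pairs whose geodesics pass through Pia — Zara–Udo: 1; Zara–Nate: 1; Veda–Udo: 1; Veda–Nate: 1; Udo–Nate: 1; Udo–Vikram: 1; Udo–Quinn: 1; Nate–Vikram: 1; Nate–Quinn: 1.
All other pairs contribute 0.
Summing the contributions gives betweenness(Pia) = 9.

9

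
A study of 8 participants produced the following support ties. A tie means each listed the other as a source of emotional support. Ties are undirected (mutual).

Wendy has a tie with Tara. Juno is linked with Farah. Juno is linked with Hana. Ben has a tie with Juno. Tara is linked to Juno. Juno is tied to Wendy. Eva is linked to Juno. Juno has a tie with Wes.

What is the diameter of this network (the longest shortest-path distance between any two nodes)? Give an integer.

Eccentricity of each node (its greatest distance to any other): Ben:2, Eva:2, Farah:2, Hana:2, Juno:1, Tara:2, Wendy:2, Wes:2.
The maximum eccentricity is 2, realized for instance by the pair Wes–Wendy via Wes – Juno – Wendy. So the diameter is 2.

2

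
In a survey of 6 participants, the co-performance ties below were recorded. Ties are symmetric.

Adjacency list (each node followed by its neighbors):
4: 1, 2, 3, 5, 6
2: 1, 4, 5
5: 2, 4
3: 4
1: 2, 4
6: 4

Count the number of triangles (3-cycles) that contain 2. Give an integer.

2

2's neighbors: 1, 4, and 5.
Neighbor pairs that are themselves tied: 2–1–4; 2–4–5. Each forms one triangle with 2, for 2 in total.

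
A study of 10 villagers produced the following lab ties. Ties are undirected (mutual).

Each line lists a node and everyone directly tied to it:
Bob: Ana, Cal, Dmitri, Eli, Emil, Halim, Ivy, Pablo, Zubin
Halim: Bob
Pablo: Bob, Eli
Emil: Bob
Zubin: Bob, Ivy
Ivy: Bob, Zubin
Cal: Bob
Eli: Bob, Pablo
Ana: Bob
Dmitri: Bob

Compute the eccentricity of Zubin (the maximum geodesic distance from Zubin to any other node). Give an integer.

2

Distances from Zubin: Ana:2, Bob:1, Cal:2, Dmitri:2, Eli:2, Emil:2, Halim:2, Ivy:1, Pablo:2.
The largest is 2 (to Cal, Pablo, Dmitri, Ana, Eli, Halim, and Emil), so the eccentricity of Zubin is 2.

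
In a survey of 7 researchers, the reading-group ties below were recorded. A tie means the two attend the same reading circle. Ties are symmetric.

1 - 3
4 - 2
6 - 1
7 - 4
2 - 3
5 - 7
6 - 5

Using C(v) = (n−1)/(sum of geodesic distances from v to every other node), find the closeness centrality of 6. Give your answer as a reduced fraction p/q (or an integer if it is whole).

Distances from 6: 1:1, 2:3, 3:2, 4:3, 5:1, 7:2. Sum = 12.
n = 7, so closeness = 6/12 = 1/2.

1/2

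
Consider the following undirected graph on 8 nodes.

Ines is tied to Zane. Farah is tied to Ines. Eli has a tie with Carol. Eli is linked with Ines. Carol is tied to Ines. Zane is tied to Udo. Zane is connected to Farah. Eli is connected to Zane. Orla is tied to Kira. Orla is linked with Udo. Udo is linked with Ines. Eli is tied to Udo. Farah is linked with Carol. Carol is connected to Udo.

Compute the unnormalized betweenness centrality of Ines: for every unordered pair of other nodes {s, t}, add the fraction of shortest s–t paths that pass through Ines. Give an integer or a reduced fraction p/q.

19/12

Pairs whose geodesics pass through Ines — Udo–Farah: 1/3; Eli–Farah: 1/3; Farah–Orla: 1/3; Farah–Kira: 1/3; Zane–Carol: 1/4.
All other pairs contribute 0.
Summing the contributions gives betweenness(Ines) = 19/12.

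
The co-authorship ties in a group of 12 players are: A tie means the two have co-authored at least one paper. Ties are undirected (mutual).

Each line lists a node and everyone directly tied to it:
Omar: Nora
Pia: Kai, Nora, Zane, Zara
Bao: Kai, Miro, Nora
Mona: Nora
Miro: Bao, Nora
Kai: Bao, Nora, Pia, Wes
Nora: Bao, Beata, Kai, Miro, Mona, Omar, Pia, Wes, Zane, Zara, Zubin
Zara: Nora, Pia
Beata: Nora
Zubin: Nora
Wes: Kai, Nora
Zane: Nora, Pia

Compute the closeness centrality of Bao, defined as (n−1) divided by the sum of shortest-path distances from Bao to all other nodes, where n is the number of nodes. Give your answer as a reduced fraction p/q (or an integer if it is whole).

11/19

Distances from Bao: Beata:2, Kai:1, Miro:1, Mona:2, Nora:1, Omar:2, Pia:2, Wes:2, Zane:2, Zara:2, Zubin:2. Sum = 19.
n = 12, so closeness = 11/19.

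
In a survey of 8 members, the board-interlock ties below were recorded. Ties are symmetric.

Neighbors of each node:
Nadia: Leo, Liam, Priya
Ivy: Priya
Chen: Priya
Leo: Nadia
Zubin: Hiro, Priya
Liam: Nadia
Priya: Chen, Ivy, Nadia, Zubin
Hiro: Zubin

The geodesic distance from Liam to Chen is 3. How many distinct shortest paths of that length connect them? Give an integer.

The shortest distance is 3, and the only length-3 path is Liam–Nadia–Priya–Chen. So there is exactly 1 shortest path.

1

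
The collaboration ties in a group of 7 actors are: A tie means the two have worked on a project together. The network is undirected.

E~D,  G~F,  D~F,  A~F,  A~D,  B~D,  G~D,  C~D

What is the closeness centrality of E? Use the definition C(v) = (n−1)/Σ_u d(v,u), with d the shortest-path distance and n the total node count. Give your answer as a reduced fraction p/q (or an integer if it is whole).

Distances from E: A:2, B:2, C:2, D:1, F:2, G:2. Sum = 11.
n = 7, so closeness = 6/11.

6/11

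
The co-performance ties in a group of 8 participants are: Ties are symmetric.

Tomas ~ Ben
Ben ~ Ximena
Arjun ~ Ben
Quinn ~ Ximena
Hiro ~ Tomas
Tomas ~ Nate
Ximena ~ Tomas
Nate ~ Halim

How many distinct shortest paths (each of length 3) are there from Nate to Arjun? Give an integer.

The shortest distance is 3, and the only length-3 path is Nate–Tomas–Ben–Arjun. So there is exactly 1 shortest path.

1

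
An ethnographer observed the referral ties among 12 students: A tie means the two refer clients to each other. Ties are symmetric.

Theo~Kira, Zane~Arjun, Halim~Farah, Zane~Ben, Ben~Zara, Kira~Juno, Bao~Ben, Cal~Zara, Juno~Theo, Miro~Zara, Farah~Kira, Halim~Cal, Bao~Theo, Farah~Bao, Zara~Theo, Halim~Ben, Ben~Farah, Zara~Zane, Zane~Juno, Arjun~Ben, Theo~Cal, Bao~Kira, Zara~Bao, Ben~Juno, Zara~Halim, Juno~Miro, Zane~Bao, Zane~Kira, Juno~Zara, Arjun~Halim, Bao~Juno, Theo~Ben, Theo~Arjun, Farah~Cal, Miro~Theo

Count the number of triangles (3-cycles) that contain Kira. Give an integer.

Kira's neighbors: Bao, Farah, Juno, Theo, and Zane.
Neighbor pairs that are themselves tied: Kira–Bao–Farah; Kira–Bao–Juno; Kira–Bao–Theo; Kira–Bao–Zane; Kira–Juno–Theo; Kira–Juno–Zane. Each forms one triangle with Kira, for 6 in total.

6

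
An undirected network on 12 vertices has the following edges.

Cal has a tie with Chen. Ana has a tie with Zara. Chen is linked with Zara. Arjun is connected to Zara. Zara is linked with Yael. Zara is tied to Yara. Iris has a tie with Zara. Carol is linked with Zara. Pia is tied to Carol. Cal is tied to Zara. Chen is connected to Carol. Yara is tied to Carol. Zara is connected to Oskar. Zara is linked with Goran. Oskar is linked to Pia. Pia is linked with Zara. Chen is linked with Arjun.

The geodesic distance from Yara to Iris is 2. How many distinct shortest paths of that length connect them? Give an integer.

The shortest distance is 2, and the only length-2 path is Yara–Zara–Iris. So there is exactly 1 shortest path.

1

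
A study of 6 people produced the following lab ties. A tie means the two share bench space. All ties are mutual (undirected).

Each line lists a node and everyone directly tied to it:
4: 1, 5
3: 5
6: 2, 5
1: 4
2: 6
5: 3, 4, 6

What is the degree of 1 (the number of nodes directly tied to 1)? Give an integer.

1

1 is directly tied to 4. That is 1 neighbor, so the degree of 1 is 1.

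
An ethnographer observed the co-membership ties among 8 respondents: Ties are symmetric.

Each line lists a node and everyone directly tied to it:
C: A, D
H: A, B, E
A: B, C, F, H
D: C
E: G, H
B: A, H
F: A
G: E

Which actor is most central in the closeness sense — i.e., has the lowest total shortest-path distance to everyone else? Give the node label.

A

Farness (sum of distances to all others) for each node — A:11, B:14, C:15, D:21, E:16, F:17, G:22, H:12.
The smallest farness is 11, for A, so A has the highest closeness.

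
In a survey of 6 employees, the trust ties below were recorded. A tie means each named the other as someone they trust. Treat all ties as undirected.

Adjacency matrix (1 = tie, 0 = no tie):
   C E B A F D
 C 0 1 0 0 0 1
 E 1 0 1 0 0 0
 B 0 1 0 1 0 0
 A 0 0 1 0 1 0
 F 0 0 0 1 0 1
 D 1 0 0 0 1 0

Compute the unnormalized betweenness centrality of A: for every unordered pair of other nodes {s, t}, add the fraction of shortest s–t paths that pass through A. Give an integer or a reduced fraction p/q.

Pairs whose geodesics pass through A — E–F: 1/2; B–F: 1; B–D: 1/2.
All other pairs contribute 0.
Summing the contributions gives betweenness(A) = 2.

2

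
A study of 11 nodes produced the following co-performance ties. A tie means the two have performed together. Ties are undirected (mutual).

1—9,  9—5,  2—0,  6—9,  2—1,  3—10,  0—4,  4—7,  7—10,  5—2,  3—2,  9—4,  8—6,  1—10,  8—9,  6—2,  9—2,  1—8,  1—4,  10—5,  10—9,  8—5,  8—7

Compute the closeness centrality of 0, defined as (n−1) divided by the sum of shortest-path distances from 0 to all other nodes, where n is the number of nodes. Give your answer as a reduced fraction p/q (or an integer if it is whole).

1/2

Distances from 0: 1:2, 2:1, 3:2, 4:1, 5:2, 6:2, 7:2, 8:3, 9:2, 10:3. Sum = 20.
n = 11, so closeness = 10/20 = 1/2.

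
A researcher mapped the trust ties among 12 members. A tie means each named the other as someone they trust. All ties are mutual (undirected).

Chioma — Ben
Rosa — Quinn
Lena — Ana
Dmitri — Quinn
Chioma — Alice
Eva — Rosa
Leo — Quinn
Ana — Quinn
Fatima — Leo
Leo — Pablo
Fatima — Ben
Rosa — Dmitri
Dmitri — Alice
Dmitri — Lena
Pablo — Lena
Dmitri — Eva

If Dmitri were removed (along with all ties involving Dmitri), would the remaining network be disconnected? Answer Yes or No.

No

Even without Dmitri, every remaining node can still reach every other (the residual graph is connected), so Dmitri is not a cut vertex.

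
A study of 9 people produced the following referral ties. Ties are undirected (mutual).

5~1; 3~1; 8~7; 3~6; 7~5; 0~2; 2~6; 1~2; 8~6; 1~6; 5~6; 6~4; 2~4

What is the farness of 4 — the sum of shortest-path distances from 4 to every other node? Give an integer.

Distances from 4: 0:2, 1:2, 2:1, 3:2, 5:2, 6:1, 7:3, 8:2.
Sum = 2 + 2 + 1 + 2 + 2 + 1 + 3 + 2 = 15.

15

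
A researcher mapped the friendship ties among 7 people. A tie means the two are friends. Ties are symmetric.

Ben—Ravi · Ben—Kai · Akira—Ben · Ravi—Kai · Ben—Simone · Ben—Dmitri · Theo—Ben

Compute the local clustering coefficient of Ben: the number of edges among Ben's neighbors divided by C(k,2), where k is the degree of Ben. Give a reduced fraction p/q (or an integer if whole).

Ben's neighbors: Akira, Dmitri, Kai, Ravi, Simone, and Theo (k = 6).
Possible neighbor pairs: C(6,2) = 15. Edges among them: Kai–Ravi → e = 1.
Clustering(Ben) = 1/15.

1/15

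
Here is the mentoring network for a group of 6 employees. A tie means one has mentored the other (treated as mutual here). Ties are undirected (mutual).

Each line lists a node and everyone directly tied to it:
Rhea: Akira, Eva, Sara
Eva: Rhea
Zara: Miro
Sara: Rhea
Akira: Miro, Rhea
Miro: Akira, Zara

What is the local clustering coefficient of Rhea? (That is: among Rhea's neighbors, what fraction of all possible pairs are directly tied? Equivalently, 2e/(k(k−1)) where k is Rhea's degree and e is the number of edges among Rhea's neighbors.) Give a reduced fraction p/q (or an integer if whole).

Rhea's neighbors: Akira, Eva, and Sara (k = 3).
Possible neighbor pairs: C(3,2) = 3. Edges among them: none → e = 0.
Clustering(Rhea) = 0/3 = 0.

0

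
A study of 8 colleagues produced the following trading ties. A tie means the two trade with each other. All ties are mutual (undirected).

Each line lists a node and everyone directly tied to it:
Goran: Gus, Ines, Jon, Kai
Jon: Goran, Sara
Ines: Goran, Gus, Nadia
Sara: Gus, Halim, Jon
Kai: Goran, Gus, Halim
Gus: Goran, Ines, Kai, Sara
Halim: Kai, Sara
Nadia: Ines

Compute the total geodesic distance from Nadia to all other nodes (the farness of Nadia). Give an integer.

18

Distances from Nadia: Goran:2, Gus:2, Halim:4, Ines:1, Jon:3, Kai:3, Sara:3.
Sum = 2 + 2 + 4 + 1 + 3 + 3 + 3 = 18.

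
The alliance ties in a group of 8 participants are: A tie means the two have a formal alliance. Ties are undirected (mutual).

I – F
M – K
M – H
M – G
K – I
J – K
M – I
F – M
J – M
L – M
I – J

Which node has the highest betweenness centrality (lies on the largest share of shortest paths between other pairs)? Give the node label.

M

Unnormalized betweenness of each node: F:0, G:0, H:0, I:1, J:0, K:0, L:0, M:16.
M has the largest value, 16, making it the main broker — the node through which the most shortest paths run.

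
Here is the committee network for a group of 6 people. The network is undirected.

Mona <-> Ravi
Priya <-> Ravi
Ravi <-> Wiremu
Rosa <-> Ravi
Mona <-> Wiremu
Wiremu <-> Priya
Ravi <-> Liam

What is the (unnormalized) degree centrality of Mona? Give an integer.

Mona is directly tied to Ravi and Wiremu. That is 2 neighbors, so the degree of Mona is 2.

2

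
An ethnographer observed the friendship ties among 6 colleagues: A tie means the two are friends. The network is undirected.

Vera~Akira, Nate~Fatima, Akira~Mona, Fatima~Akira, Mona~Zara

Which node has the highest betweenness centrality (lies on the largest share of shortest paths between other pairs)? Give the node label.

Akira

Unnormalized betweenness of each node: Akira:8, Fatima:4, Mona:4, Nate:0, Vera:0, Zara:0.
Akira has the largest value, 8, making it the main broker — the node through which the most shortest paths run.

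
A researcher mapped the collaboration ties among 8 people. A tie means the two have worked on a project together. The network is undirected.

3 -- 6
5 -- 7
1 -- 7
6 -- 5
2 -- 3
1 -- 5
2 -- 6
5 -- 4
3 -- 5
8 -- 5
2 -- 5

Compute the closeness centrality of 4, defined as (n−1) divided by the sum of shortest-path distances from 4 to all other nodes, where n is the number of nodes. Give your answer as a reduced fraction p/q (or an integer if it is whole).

7/13

Distances from 4: 1:2, 2:2, 3:2, 5:1, 6:2, 7:2, 8:2. Sum = 13.
n = 8, so closeness = 7/13.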